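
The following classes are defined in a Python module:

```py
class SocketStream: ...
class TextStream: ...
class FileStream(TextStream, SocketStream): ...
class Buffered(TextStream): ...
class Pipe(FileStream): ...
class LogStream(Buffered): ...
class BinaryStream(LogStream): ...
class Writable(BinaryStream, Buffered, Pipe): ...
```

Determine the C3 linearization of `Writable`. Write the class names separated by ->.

L[Writable] = Writable + merge(L[BinaryStream], L[Buffered], L[Pipe], [BinaryStream Buffered Pipe])
  take BinaryStream:  [BinaryStream LogStream Buffered TextStream object] + [Buffered TextStream object] + [Pipe FileStream TextStream SocketStream object] + [BinaryStream Buffered Pipe]
  take LogStream:  [LogStream Buffered TextStream object] + [Buffered TextStream object] + [Pipe FileStream TextStream SocketStream object] + [Buffered Pipe]
  take Buffered:  [Buffered TextStream object] + [Buffered TextStream object] + [Pipe FileStream TextStream SocketStream object] + [Buffered Pipe]
  take Pipe:  [TextStream object] + [TextStream object] + [Pipe FileStream TextStream SocketStream object] + [Pipe]
  take FileStream:  [TextStream object] + [TextStream object] + [FileStream TextStream SocketStream object]
  take TextStream:  [TextStream object] + [TextStream object] + [TextStream SocketStream object]
  take SocketStream:  [object] + [object] + [SocketStream object]
  take object:  [object] + [object] + [object]

Writable -> BinaryStream -> LogStream -> Buffered -> Pipe -> FileStream -> TextStream -> SocketStream -> object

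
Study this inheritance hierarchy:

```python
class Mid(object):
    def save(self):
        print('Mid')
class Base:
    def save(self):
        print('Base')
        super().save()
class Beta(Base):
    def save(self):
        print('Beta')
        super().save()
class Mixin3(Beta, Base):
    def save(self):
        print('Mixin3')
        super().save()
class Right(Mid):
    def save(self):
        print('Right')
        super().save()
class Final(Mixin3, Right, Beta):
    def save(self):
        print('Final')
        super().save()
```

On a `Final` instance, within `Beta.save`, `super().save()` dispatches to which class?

Base

L[Final] = Final + merge(L[Mixin3], L[Right], L[Beta], [Mixin3 Right Beta])
  take Mixin3:  [Mixin3 Beta Base object] + [Right Mid object] + [Beta Base object] + [Mixin3 Right Beta]
  take Right:  [Beta Base object] + [Right Mid object] + [Beta Base object] + [Right Beta]
  take Beta:  [Beta Base object] + [Mid object] + [Beta Base object] + [Beta]
  take Base:  [Base object] + [Mid object] + [Base object]
  take Mid:  [object] + [Mid object] + [object]
  take object:  [object] + [object] + [object]
MRO: Final Mixin3 Right Beta Base Mid object
super() in Beta.save on a Final instance goes to the class after Beta in Final's MRO: Base.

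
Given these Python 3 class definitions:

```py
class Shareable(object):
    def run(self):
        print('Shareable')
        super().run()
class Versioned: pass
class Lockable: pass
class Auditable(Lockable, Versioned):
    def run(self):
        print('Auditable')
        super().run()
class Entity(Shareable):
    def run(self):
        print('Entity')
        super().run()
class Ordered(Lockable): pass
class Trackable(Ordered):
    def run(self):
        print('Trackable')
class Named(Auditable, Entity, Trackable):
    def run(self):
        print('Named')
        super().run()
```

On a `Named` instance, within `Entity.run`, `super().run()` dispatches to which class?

L[Named] = Named + merge(L[Auditable], L[Entity], L[Trackable], [Auditable Entity Trackable])
  take Auditable:  [Auditable Lockable Versioned object] + [Entity Shareable object] + [Trackable Ordered Lockable object] + [Auditable Entity Trackable]
  take Entity:  [Lockable Versioned object] + [Entity Shareable object] + [Trackable Ordered Lockable object] + [Entity Trackable]
  take Shareable:  [Lockable Versioned object] + [Shareable object] + [Trackable Ordered Lockable object] + [Trackable]
  take Trackable:  [Lockable Versioned object] + [object] + [Trackable Ordered Lockable object] + [Trackable]
  take Ordered:  [Lockable Versioned object] + [object] + [Ordered Lockable object]
  take Lockable:  [Lockable Versioned object] + [object] + [Lockable object]
  take Versioned:  [Versioned object] + [object] + [object]
  take object:  [object] + [object] + [object]
MRO: Named Auditable Entity Shareable Trackable Ordered Lockable Versioned object
super() in Entity.run on a Named instance goes to the class after Entity in Named's MRO: Shareable.

Shareable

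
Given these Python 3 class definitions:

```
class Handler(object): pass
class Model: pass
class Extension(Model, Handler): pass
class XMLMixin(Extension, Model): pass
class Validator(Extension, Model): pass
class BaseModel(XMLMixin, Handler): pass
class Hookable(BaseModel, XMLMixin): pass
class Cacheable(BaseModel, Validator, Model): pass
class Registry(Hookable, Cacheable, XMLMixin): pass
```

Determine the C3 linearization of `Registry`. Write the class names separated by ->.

Registry -> Hookable -> Cacheable -> BaseModel -> XMLMixin -> Validator -> Extension -> Model -> Handler -> object

L[Registry] = Registry + merge(L[Hookable], L[Cacheable], L[XMLMixin], [Hookable Cacheable XMLMixin])
  take Hookable:  [Hookable BaseModel XMLMixin Extension Model Handler object] + [Cacheable BaseModel XMLMixin Validator Extension Model Handler object] + [XMLMixin Extension Model Handler object] + [Hookable Cacheable XMLMixin]
  take Cacheable:  [BaseModel XMLMixin Extension Model Handler object] + [Cacheable BaseModel XMLMixin Validator Extension Model Handler object] + [XMLMixin Extension Model Handler object] + [Cacheable XMLMixin]
  take BaseModel:  [BaseModel XMLMixin Extension Model Handler object] + [BaseModel XMLMixin Validator Extension Model Handler object] + [XMLMixin Extension Model Handler object] + [XMLMixin]
  take XMLMixin:  [XMLMixin Extension Model Handler object] + [XMLMixin Validator Extension Model Handler object] + [XMLMixin Extension Model Handler object] + [XMLMixin]
  take Validator:  [Extension Model Handler object] + [Validator Extension Model Handler object] + [Extension Model Handler object]
  take Extension:  [Extension Model Handler object] + [Extension Model Handler object] + [Extension Model Handler object]
  take Model:  [Model Handler object] + [Model Handler object] + [Model Handler object]
  take Handler:  [Handler object] + [Handler object] + [Handler object]
  take object:  [object] + [object] + [object]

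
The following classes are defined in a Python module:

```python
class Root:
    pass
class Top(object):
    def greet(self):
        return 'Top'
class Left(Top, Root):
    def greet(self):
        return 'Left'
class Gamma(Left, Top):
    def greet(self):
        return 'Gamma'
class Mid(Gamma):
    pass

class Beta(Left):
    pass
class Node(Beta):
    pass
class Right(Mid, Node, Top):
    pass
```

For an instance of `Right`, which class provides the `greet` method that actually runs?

Gamma

L[Right] = Right + merge(L[Mid], L[Node], L[Top], [Mid Node Top])
  take Mid:  [Mid Gamma Left Top Root object] + [Node Beta Left Top Root object] + [Top object] + [Mid Node Top]
  take Gamma:  [Gamma Left Top Root object] + [Node Beta Left Top Root object] + [Top object] + [Node Top]
  take Node:  [Left Top Root object] + [Node Beta Left Top Root object] + [Top object] + [Node Top]
  take Beta:  [Left Top Root object] + [Beta Left Top Root object] + [Top object] + [Top]
  take Left:  [Left Top Root object] + [Left Top Root object] + [Top object] + [Top]
  take Top:  [Top Root object] + [Top Root object] + [Top object] + [Top]
  take Root:  [Root object] + [Root object] + [object]
  take object:  [object] + [object] + [object]
MRO: Right Mid Gamma Node Beta Left Top Root object
greet is defined in: Gamma, Left, Top. First along the MRO is Gamma.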